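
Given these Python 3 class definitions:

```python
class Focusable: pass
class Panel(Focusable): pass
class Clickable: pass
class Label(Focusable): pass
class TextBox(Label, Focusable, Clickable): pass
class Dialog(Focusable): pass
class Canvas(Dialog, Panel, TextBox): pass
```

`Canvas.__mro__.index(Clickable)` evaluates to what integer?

6

L[Canvas] = Canvas + merge(L[Dialog], L[Panel], L[TextBox], [Dialog Panel TextBox])
  take Dialog:  [Dialog Focusable object] + [Panel Focusable object] + [TextBox Label Focusable Clickable object] + [Dialog Panel TextBox]
  take Panel:  [Focusable object] + [Panel Focusable object] + [TextBox Label Focusable Clickable object] + [Panel TextBox]
  take TextBox:  [Focusable object] + [Focusable object] + [TextBox Label Focusable Clickable object] + [TextBox]
  take Label:  [Focusable object] + [Focusable object] + [Label Focusable Clickable object]
  take Focusable:  [Focusable object] + [Focusable object] + [Focusable Clickable object]
  take Clickable:  [object] + [object] + [Clickable object]
  take object:  [object] + [object] + [object]
MRO: Canvas Dialog Panel TextBox Label Focusable Clickable object
Clickable sits at index 6.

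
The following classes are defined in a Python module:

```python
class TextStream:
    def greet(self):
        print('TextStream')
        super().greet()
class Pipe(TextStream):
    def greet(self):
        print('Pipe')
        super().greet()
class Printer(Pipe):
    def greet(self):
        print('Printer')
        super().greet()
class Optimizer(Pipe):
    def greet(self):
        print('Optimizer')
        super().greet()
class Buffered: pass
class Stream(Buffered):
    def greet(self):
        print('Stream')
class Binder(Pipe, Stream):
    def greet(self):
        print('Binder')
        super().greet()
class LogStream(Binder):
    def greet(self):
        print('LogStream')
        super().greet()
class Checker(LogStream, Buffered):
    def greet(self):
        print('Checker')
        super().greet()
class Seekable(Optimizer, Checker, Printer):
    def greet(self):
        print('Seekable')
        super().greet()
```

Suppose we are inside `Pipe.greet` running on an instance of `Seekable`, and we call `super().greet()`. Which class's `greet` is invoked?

L[Seekable] = Seekable + merge(L[Optimizer], L[Checker], L[Printer], [Optimizer Checker Printer])
  take Optimizer:  [Optimizer Pipe TextStream object] + [Checker LogStream Binder Pipe TextStream Stream Buffered object] + [Printer Pipe TextStream object] + [Optimizer Checker Printer]
  take Checker:  [Pipe TextStream object] + [Checker LogStream Binder Pipe TextStream Stream Buffered object] + [Printer Pipe TextStream object] + [Checker Printer]
  take LogStream:  [Pipe TextStream object] + [LogStream Binder Pipe TextStream Stream Buffered object] + [Printer Pipe TextStream object] + [Printer]
  take Binder:  [Pipe TextStream object] + [Binder Pipe TextStream Stream Buffered object] + [Printer Pipe TextStream object] + [Printer]
  take Printer:  [Pipe TextStream object] + [Pipe TextStream Stream Buffered object] + [Printer Pipe TextStream object] + [Printer]
  take Pipe:  [Pipe TextStream object] + [Pipe TextStream Stream Buffered object] + [Pipe TextStream object]
  take TextStream:  [TextStream object] + [TextStream Stream Buffered object] + [TextStream object]
  take Stream:  [object] + [Stream Buffered object] + [object]
  take Buffered:  [object] + [Buffered object] + [object]
  take object:  [object] + [object] + [object]
MRO: Seekable Optimizer Checker LogStream Binder Printer Pipe TextStream Stream Buffered object
super() in Pipe.greet on a Seekable instance goes to the class after Pipe in Seekable's MRO: TextStream.

TextStream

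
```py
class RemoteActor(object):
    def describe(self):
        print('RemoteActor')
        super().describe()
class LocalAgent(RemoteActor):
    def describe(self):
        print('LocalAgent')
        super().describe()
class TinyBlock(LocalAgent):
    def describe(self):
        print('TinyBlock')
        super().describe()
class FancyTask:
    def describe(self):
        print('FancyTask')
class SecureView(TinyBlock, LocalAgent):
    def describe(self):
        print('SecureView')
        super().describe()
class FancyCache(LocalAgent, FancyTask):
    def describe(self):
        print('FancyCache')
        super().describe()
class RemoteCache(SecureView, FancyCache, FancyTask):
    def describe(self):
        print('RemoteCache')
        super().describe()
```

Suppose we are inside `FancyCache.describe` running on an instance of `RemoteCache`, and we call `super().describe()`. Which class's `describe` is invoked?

L[RemoteCache] = RemoteCache + merge(L[SecureView], L[FancyCache], L[FancyTask], [SecureView FancyCache FancyTask])
  take SecureView:  [SecureView TinyBlock LocalAgent RemoteActor object] + [FancyCache LocalAgent RemoteActor FancyTask object] + [FancyTask object] + [SecureView FancyCache FancyTask]
  take TinyBlock:  [TinyBlock LocalAgent RemoteActor object] + [FancyCache LocalAgent RemoteActor FancyTask object] + [FancyTask object] + [FancyCache FancyTask]
  take FancyCache:  [LocalAgent RemoteActor object] + [FancyCache LocalAgent RemoteActor FancyTask object] + [FancyTask object] + [FancyCache FancyTask]
  take LocalAgent:  [LocalAgent RemoteActor object] + [LocalAgent RemoteActor FancyTask object] + [FancyTask object] + [FancyTask]
  take RemoteActor:  [RemoteActor object] + [RemoteActor FancyTask object] + [FancyTask object] + [FancyTask]
  take FancyTask:  [object] + [FancyTask object] + [FancyTask object] + [FancyTask]
  take object:  [object] + [object] + [object]
MRO: RemoteCache SecureView TinyBlock FancyCache LocalAgent RemoteActor FancyTask object
super() in FancyCache.describe on a RemoteCache instance goes to the class after FancyCache in RemoteCache's MRO: LocalAgent.

LocalAgent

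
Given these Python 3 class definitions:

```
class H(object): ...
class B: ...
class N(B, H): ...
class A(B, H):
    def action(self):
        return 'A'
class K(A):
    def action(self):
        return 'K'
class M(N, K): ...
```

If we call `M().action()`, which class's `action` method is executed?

K

L[M] = M + merge(L[N], L[K], [N K])
  take N:  [N B H object] + [K A B H object] + [N K]
  take K:  [B H object] + [K A B H object] + [K]
  take A:  [B H object] + [A B H object]
  take B:  [B H object] + [B H object]
  take H:  [H object] + [H object]
  take object:  [object] + [object]
MRO: M N K A B H object
action is defined in: A, K. First along the MRO is K.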